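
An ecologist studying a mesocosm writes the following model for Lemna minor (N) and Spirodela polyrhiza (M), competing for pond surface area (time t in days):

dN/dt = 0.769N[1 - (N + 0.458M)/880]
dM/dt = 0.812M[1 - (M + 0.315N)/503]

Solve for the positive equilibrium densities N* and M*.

N* ≈ 759, M* ≈ 264

Setting both brackets to zero gives the nullclines N + 0.458M = 880 and 0.315N + M = 503.
Substituting M = 503 - 0.315N into the first: N(1 - 0.458·0.315) = 880 - 0.458·503.
So N* = 650/0.856 = 759, and then M* = 503 - 0.315·759 = 264.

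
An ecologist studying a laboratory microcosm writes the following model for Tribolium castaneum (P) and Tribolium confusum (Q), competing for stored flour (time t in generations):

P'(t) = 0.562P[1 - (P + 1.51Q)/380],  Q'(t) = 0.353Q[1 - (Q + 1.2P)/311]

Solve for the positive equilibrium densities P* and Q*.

P* ≈ 110, Q* ≈ 179

Setting both brackets to zero gives the nullclines P + 1.51Q = 380 and 1.2P + Q = 311.
Substituting Q = 311 - 1.2P into the first: P(1 - 1.51·1.2) = 380 - 1.51·311.
So P* = -89.6/-0.812 = 110, and then Q* = 311 - 1.2·110 = 179.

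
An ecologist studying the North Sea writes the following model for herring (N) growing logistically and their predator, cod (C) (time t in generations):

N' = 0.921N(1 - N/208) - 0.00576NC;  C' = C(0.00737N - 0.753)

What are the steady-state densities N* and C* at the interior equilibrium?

From dC/dt = 0 with C > 0: 0.00737N* = 0.753, so N* = 102.
Substitute into dN/dt = 0: 0.921(1 - 102/208) = 0.00576C*.
The bracket is 0.509, giving C* = 0.469/0.00576 = 81.4.

N* ≈ 102, C* ≈ 81.4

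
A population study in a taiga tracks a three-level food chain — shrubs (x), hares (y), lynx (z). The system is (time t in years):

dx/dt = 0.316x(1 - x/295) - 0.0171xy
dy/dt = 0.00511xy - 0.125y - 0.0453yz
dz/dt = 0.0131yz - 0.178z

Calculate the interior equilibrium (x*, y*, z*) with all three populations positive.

x* ≈ 78.1, y* ≈ 13.6, z* ≈ 6.05

From dz/dt = 0: 0.0131y* = 0.178, so y* = 13.6.
From dx/dt = 0: 0.316(1 - x*/295) = 0.0171·13.6, giving x* = 295·(1 - 0.735) = 78.1.
From dy/dt = 0: 0.00511·78.1 - 0.125 = 0.0453z*, so z* = 0.274/0.0453 = 6.05.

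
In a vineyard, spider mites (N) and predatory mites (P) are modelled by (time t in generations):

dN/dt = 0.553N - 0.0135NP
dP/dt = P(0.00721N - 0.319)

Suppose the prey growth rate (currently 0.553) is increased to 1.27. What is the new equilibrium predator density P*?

At the interior fixed point, setting dN/dt = 0 with N > 0 fixes P* = (prey growth rate)/(NP coefficient) — independent of the other coefficients.
With the change, P* = 1.27/0.0135 = 94.1; it rises from 41.

P* ≈ 94.1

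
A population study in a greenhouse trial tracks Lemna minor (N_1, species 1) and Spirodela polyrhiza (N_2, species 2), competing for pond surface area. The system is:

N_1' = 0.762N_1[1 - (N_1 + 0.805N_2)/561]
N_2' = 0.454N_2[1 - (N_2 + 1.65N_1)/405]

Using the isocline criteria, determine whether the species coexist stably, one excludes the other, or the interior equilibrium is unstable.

species 1 excludes species 2

Compare the nullcline intercepts: K1/α12 = 561/0.805 = 697 > K2 = 405; K2/α21 = 405/1.65 = 245 < K1 = 561.
Since the inequalities point opposite ways, species 1 can invade but species 2 cannot.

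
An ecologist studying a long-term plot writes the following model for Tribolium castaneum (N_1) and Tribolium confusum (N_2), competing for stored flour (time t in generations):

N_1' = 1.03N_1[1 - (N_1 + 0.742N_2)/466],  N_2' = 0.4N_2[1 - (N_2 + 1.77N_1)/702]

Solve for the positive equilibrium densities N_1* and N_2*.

N_1* ≈ 175, N_2* ≈ 392

Setting both brackets to zero gives the nullclines N_1 + 0.742N_2 = 466 and 1.77N_1 + N_2 = 702.
Substituting N_2 = 702 - 1.77N_1 into the first: N_1(1 - 0.742·1.77) = 466 - 0.742·702.
So N_1* = -54.9/-0.313 = 175, and then N_2* = 702 - 1.77·175 = 392.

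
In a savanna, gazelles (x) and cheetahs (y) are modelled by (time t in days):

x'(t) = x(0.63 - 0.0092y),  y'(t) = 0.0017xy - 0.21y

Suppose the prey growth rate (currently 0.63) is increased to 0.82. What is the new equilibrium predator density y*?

y* ≈ 89.1

At the interior fixed point, setting dx/dt = 0 with x > 0 fixes y* = (prey growth rate)/(xy coefficient) — independent of the other coefficients.
With the change, y* = 0.82/0.0092 = 89.1; it rises from 68.5.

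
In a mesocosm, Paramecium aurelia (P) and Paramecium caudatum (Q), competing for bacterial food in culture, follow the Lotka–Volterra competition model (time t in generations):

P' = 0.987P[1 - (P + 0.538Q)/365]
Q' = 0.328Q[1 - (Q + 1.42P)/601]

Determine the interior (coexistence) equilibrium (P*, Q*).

Setting both brackets to zero gives the nullclines P + 0.538Q = 365 and 1.42P + Q = 601.
Substituting Q = 601 - 1.42P into the first: P(1 - 0.538·1.42) = 365 - 0.538·601.
So P* = 41.7/0.236 = 177, and then Q* = 601 - 1.42·177 = 350.

P* ≈ 177, Q* ≈ 350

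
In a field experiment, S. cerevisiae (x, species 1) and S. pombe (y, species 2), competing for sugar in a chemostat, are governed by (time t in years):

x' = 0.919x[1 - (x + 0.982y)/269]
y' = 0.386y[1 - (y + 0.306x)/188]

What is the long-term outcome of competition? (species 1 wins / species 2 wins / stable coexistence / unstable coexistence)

Compare the nullcline intercepts: K1/α12 = 269/0.982 = 274 > K2 = 188; K2/α21 = 188/0.306 = 614 > K1 = 269.
Since both inequalities hold, each species can invade when rare, so the interior equilibrium is stable.

stable coexistence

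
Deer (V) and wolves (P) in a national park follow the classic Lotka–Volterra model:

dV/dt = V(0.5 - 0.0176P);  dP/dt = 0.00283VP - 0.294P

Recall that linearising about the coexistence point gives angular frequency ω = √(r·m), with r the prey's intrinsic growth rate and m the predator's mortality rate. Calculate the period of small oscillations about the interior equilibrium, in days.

Here r = 0.5 and m = 0.294, so r·m = 0.147.
ω = √0.147 = 0.383 per day, hence T = 2π/ω ≈ 16.4 days.

T ≈ 16.4 days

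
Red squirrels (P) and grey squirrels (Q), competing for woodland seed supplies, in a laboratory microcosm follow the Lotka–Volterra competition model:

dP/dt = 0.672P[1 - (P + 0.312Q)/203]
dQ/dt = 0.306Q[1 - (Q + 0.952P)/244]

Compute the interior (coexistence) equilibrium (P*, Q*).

P* ≈ 180, Q* ≈ 72.2

Setting both brackets to zero gives the nullclines P + 0.312Q = 203 and 0.952P + Q = 244.
Substituting Q = 244 - 0.952P into the first: P(1 - 0.312·0.952) = 203 - 0.312·244.
So P* = 127/0.703 = 180, and then Q* = 244 - 0.952·180 = 72.2.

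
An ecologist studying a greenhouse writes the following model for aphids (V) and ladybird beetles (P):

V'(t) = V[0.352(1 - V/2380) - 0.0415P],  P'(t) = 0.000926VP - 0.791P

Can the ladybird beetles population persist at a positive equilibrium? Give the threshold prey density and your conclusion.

The predator equation gives dP/dt > 0 only when V > 0.791/0.000926 = 854.
Without the predator, V → K = 2380. Since 2380 > 854, the predator can invade and persist.

Threshold V = 854; K > 854, so yes, the predator persists.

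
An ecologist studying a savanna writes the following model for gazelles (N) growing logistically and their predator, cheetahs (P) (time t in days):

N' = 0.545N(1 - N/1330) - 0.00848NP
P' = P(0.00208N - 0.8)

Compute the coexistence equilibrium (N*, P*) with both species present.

N* ≈ 385, P* ≈ 45.7

From dP/dt = 0 with P > 0: 0.00208N* = 0.8, so N* = 385.
Substitute into dN/dt = 0: 0.545(1 - 385/1330) = 0.00848P*.
The bracket is 0.711, giving P* = 0.387/0.00848 = 45.7.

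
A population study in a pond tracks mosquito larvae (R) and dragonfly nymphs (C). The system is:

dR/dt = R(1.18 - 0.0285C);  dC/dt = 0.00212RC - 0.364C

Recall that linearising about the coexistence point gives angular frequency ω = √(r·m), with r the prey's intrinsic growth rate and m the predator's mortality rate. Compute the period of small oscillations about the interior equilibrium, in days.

T ≈ 9.59 days

Here r = 1.18 and m = 0.364, so r·m = 0.43.
ω = √0.43 = 0.655 per day, hence T = 2π/ω ≈ 9.59 days.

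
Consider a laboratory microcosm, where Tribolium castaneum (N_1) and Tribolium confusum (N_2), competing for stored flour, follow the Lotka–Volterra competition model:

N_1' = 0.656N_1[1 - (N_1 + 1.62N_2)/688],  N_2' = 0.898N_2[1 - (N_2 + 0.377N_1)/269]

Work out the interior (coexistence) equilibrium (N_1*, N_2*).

N_1* ≈ 648, N_2* ≈ 24.7

Setting both brackets to zero gives the nullclines N_1 + 1.62N_2 = 688 and 0.377N_1 + N_2 = 269.
Substituting N_2 = 269 - 0.377N_1 into the first: N_1(1 - 1.62·0.377) = 688 - 1.62·269.
So N_1* = 252/0.389 = 648, and then N_2* = 269 - 0.377·648 = 24.7.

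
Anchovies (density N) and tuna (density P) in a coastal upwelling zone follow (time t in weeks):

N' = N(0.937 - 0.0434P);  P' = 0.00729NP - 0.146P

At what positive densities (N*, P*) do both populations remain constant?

Set dP/dt = 0 with P > 0: 0.00729N - 0.146 = 0, so N* = 0.146/0.00729 = 20.
Set dN/dt = 0 with N > 0: 0.937 - 0.0434P = 0, so P* = 0.937/0.0434 = 21.6.

N* ≈ 20, P* ≈ 21.6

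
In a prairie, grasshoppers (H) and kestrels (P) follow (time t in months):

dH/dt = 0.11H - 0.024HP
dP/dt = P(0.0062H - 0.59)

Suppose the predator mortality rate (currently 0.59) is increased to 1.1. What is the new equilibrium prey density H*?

H* ≈ 177

At the interior fixed point, setting dP/dt = 0 with P > 0 fixes H* = (predator death rate)/(HP coefficient) — independent of the other coefficients.
With the change, H* = 1.1/0.0062 = 177; it rises from 95.2.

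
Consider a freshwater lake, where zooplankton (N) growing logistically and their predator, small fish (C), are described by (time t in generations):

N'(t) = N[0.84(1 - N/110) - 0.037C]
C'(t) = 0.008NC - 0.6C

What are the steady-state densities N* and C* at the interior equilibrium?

From dC/dt = 0 with C > 0: 0.008N* = 0.6, so N* = 75.
Substitute into dN/dt = 0: 0.84(1 - 75/110) = 0.037C*.
The bracket is 0.318, giving C* = 0.267/0.037 = 7.22.

N* ≈ 75, C* ≈ 7.22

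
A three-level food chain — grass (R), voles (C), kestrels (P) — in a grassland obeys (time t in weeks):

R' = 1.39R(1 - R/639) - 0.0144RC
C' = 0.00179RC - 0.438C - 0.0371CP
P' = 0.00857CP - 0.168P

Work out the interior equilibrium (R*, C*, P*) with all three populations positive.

From dP/dt = 0: 0.00857C* = 0.168, so C* = 19.6.
From dR/dt = 0: 1.39(1 - R*/639) = 0.0144·19.6, giving R* = 639·(1 - 0.203) = 509.
From dC/dt = 0: 0.00179·509 - 0.438 = 0.0371P*, so P* = 0.474/0.0371 = 12.8.

R* ≈ 509, C* ≈ 19.6, P* ≈ 12.8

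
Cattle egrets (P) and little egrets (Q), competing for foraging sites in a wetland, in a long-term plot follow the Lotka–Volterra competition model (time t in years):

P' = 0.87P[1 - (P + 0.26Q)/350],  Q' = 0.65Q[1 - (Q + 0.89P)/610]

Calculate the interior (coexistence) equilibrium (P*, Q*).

Setting both brackets to zero gives the nullclines P + 0.26Q = 350 and 0.89P + Q = 610.
Substituting Q = 610 - 0.89P into the first: P(1 - 0.26·0.89) = 350 - 0.26·610.
So P* = 191/0.769 = 249, and then Q* = 610 - 0.89·249 = 388.

P* ≈ 249, Q* ≈ 388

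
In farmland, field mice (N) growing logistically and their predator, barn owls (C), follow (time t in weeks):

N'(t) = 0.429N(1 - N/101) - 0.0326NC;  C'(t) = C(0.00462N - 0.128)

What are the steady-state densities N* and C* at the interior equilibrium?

From dC/dt = 0 with C > 0: 0.00462N* = 0.128, so N* = 27.7.
Substitute into dN/dt = 0: 0.429(1 - 27.7/101) = 0.0326C*.
The bracket is 0.726, giving C* = 0.311/0.0326 = 9.55.

N* ≈ 27.7, C* ≈ 9.55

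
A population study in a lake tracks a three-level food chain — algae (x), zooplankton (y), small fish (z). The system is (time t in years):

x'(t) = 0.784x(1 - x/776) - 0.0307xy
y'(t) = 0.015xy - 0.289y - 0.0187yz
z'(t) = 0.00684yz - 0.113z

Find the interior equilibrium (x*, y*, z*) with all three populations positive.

x* ≈ 274, y* ≈ 16.5, z* ≈ 204

From dz/dt = 0: 0.00684y* = 0.113, so y* = 16.5.
From dx/dt = 0: 0.784(1 - x*/776) = 0.0307·16.5, giving x* = 776·(1 - 0.647) = 274.
From dy/dt = 0: 0.015·274 - 0.289 = 0.0187z*, so z* = 3.82/0.0187 = 204.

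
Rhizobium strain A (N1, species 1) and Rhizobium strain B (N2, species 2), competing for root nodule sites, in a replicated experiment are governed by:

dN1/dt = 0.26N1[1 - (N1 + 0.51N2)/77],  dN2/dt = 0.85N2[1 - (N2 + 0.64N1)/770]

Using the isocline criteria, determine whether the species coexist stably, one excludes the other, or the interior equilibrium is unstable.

species 2 excludes species 1

Compare the nullcline intercepts: K1/α12 = 77/0.51 = 151 < K2 = 770; K2/α21 = 770/0.64 = 1200 > K1 = 77.
Since the inequalities point opposite ways, species 2 can invade but species 1 cannot.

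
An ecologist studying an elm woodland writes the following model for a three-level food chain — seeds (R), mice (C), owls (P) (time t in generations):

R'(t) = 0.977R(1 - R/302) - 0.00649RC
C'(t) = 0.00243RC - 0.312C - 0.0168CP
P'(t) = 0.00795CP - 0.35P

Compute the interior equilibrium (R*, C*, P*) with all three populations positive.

R* ≈ 214, C* ≈ 44, P* ≈ 12.3

From dP/dt = 0: 0.00795C* = 0.35, so C* = 44.
From dR/dt = 0: 0.977(1 - R*/302) = 0.00649·44, giving R* = 302·(1 - 0.292) = 214.
From dC/dt = 0: 0.00243·214 - 0.312 = 0.0168P*, so P* = 0.207/0.0168 = 12.3.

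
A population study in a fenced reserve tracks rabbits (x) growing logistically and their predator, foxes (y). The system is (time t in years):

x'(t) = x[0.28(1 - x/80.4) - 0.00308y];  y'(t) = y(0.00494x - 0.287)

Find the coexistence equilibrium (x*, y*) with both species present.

From dy/dt = 0 with y > 0: 0.00494x* = 0.287, so x* = 58.1.
Substitute into dx/dt = 0: 0.28(1 - 58.1/80.4) = 0.00308y*.
The bracket is 0.277, giving y* = 0.0777/0.00308 = 25.2.

x* ≈ 58.1, y* ≈ 25.2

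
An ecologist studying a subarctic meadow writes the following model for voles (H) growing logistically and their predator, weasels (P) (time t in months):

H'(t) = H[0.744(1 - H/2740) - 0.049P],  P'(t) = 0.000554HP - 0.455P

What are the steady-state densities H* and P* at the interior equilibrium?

H* ≈ 821, P* ≈ 10.6

From dP/dt = 0 with P > 0: 0.000554H* = 0.455, so H* = 821.
Substitute into dH/dt = 0: 0.744(1 - 821/2740) = 0.049P*.
The bracket is 0.7, giving P* = 0.521/0.049 = 10.6.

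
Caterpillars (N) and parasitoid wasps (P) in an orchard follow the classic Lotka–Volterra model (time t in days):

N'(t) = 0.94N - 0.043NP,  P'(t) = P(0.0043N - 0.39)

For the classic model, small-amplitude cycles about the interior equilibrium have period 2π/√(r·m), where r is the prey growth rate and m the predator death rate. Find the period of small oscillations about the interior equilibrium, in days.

T ≈ 10.4 days

Here r = 0.94 and m = 0.39, so r·m = 0.367.
ω = √0.367 = 0.605 per day, hence T = 2π/ω ≈ 10.4 days.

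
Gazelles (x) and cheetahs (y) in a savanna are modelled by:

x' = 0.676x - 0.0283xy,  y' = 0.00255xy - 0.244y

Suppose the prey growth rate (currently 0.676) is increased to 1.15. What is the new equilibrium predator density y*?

At the interior fixed point, setting dx/dt = 0 with x > 0 fixes y* = (prey growth rate)/(xy coefficient) — independent of the other coefficients.
With the change, y* = 1.15/0.0283 = 40.6; it rises from 23.9.

y* ≈ 40.6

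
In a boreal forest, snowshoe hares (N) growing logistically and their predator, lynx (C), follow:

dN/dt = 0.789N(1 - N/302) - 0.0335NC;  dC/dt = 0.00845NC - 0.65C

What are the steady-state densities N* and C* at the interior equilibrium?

From dC/dt = 0 with C > 0: 0.00845N* = 0.65, so N* = 76.9.
Substitute into dN/dt = 0: 0.789(1 - 76.9/302) = 0.0335C*.
The bracket is 0.745, giving C* = 0.588/0.0335 = 17.6.

N* ≈ 76.9, C* ≈ 17.6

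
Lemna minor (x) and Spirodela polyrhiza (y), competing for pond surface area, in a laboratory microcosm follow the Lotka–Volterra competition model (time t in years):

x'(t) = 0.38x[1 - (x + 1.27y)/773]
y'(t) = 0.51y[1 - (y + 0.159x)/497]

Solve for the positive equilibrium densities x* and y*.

x* ≈ 178, y* ≈ 469

Setting both brackets to zero gives the nullclines x + 1.27y = 773 and 0.159x + y = 497.
Substituting y = 497 - 0.159x into the first: x(1 - 1.27·0.159) = 773 - 1.27·497.
So x* = 142/0.798 = 178, and then y* = 497 - 0.159·178 = 469.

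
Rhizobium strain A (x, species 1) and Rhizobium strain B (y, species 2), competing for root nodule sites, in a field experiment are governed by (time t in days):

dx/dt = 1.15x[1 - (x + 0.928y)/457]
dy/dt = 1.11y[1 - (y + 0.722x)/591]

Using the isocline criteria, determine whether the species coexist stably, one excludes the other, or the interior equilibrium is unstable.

Compare the nullcline intercepts: K1/α12 = 457/0.928 = 492 < K2 = 591; K2/α21 = 591/0.722 = 819 > K1 = 457.
Since the inequalities point opposite ways, species 2 can invade but species 1 cannot.

species 2 excludes species 1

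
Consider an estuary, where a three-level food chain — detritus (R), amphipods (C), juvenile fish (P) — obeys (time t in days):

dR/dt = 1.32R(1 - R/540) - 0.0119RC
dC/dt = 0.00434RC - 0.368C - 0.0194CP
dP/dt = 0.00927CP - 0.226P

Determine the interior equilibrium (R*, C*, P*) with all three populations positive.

From dP/dt = 0: 0.00927C* = 0.226, so C* = 24.4.
From dR/dt = 0: 1.32(1 - R*/540) = 0.0119·24.4, giving R* = 540·(1 - 0.22) = 421.
From dC/dt = 0: 0.00434·421 - 0.368 = 0.0194P*, so P* = 1.46/0.0194 = 75.3.

R* ≈ 421, C* ≈ 24.4, P* ≈ 75.3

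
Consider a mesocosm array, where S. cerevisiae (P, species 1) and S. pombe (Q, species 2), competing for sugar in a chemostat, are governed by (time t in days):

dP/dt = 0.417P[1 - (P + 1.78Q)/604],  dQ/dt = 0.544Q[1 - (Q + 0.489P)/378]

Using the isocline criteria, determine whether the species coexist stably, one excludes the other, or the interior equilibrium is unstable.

Compare the nullcline intercepts: K1/α12 = 604/1.78 = 339 < K2 = 378; K2/α21 = 378/0.489 = 773 > K1 = 604.
Since the inequalities point opposite ways, species 2 can invade but species 1 cannot.

species 2 excludes species 1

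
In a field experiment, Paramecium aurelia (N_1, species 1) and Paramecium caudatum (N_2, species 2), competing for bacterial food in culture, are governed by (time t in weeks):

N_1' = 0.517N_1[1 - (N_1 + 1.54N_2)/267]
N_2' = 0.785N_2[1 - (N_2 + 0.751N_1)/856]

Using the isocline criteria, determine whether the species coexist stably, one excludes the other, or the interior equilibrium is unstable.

Compare the nullcline intercepts: K1/α12 = 267/1.54 = 173 < K2 = 856; K2/α21 = 856/0.751 = 1140 > K1 = 267.
Since the inequalities point opposite ways, species 2 can invade but species 1 cannot.

species 2 excludes species 1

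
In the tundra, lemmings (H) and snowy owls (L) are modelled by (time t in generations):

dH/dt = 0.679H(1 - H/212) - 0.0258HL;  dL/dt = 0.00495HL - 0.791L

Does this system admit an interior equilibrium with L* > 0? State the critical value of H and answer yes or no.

The predator equation gives dL/dt > 0 only when H > 0.791/0.00495 = 160.
Without the predator, H → K = 212. Since 212 > 160, the predator can invade and persist.

Threshold H = 160; K > 160, so yes, the predator persists.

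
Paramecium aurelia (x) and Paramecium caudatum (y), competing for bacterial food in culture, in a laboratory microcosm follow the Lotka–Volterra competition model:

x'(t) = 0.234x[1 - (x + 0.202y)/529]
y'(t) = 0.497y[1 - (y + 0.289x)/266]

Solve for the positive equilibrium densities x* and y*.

Setting both brackets to zero gives the nullclines x + 0.202y = 529 and 0.289x + y = 266.
Substituting y = 266 - 0.289x into the first: x(1 - 0.202·0.289) = 529 - 0.202·266.
So x* = 475/0.942 = 505, and then y* = 266 - 0.289·505 = 120.

x* ≈ 505, y* ≈ 120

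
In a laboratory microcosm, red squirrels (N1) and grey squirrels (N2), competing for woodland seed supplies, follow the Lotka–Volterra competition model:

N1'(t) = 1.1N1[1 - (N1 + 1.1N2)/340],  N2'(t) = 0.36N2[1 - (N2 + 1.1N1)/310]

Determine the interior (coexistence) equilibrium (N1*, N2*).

N1* ≈ 4.76, N2* ≈ 305

Setting both brackets to zero gives the nullclines N1 + 1.1N2 = 340 and 1.1N1 + N2 = 310.
Substituting N2 = 310 - 1.1N1 into the first: N1(1 - 1.1·1.1) = 340 - 1.1·310.
So N1* = -1/-0.21 = 4.76, and then N2* = 310 - 1.1·4.76 = 305.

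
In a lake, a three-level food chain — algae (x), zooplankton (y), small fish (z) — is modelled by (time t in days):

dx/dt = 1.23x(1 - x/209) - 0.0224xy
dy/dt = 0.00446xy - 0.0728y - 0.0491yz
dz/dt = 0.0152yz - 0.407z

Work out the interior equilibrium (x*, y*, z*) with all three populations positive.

x* ≈ 107, y* ≈ 26.8, z* ≈ 8.24

From dz/dt = 0: 0.0152y* = 0.407, so y* = 26.8.
From dx/dt = 0: 1.23(1 - x*/209) = 0.0224·26.8, giving x* = 209·(1 - 0.488) = 107.
From dy/dt = 0: 0.00446·107 - 0.0728 = 0.0491z*, so z* = 0.405/0.0491 = 8.24.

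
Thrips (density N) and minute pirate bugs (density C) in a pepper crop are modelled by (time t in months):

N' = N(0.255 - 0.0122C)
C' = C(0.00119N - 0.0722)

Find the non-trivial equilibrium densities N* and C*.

N* ≈ 60.7, C* ≈ 20.9

Set dC/dt = 0 with C > 0: 0.00119N - 0.0722 = 0, so N* = 0.0722/0.00119 = 60.7.
Set dN/dt = 0 with N > 0: 0.255 - 0.0122C = 0, so C* = 0.255/0.0122 = 20.9.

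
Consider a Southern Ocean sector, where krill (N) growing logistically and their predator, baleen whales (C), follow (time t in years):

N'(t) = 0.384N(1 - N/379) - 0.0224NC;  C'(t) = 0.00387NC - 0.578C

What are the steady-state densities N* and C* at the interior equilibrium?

From dC/dt = 0 with C > 0: 0.00387N* = 0.578, so N* = 149.
Substitute into dN/dt = 0: 0.384(1 - 149/379) = 0.0224C*.
The bracket is 0.606, giving C* = 0.233/0.0224 = 10.4.

N* ≈ 149, C* ≈ 10.4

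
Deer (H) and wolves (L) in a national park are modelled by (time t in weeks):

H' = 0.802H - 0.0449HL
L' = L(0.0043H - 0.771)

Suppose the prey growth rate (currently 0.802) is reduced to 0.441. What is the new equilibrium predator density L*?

At the interior fixed point, setting dH/dt = 0 with H > 0 fixes L* = (prey growth rate)/(HL coefficient) — independent of the other coefficients.
With the change, L* = 0.441/0.0449 = 9.82; it falls from 17.9.

L* ≈ 9.82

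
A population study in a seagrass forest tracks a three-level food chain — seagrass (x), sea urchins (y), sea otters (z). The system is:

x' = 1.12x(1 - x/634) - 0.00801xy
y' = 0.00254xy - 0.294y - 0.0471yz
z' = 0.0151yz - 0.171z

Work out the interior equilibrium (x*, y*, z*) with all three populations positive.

x* ≈ 583, y* ≈ 11.3, z* ≈ 25.2

From dz/dt = 0: 0.0151y* = 0.171, so y* = 11.3.
From dx/dt = 0: 1.12(1 - x*/634) = 0.00801·11.3, giving x* = 634·(1 - 0.081) = 583.
From dy/dt = 0: 0.00254·583 - 0.294 = 0.0471z*, so z* = 1.19/0.0471 = 25.2.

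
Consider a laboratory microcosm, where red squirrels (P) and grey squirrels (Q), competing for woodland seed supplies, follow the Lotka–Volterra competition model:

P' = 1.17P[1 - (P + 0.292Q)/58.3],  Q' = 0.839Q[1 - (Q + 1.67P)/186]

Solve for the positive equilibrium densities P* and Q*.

P* ≈ 7.78, Q* ≈ 173

Setting both brackets to zero gives the nullclines P + 0.292Q = 58.3 and 1.67P + Q = 186.
Substituting Q = 186 - 1.67P into the first: P(1 - 0.292·1.67) = 58.3 - 0.292·186.
So P* = 3.99/0.512 = 7.78, and then Q* = 186 - 1.67·7.78 = 173.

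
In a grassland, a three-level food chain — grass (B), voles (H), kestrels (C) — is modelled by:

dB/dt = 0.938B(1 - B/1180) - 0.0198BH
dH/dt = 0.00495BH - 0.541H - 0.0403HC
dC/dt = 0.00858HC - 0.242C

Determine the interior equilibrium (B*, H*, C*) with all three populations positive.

From dC/dt = 0: 0.00858H* = 0.242, so H* = 28.2.
From dB/dt = 0: 0.938(1 - B*/1180) = 0.0198·28.2, giving B* = 1180·(1 - 0.595) = 477.
From dH/dt = 0: 0.00495·477 - 0.541 = 0.0403C*, so C* = 1.82/0.0403 = 45.2.

B* ≈ 477, H* ≈ 28.2, C* ≈ 45.2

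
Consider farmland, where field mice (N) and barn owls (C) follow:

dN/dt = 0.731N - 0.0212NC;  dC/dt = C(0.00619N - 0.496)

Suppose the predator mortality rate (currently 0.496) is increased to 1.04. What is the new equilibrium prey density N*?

N* ≈ 168

At the interior fixed point, setting dC/dt = 0 with C > 0 fixes N* = (predator death rate)/(NC coefficient) — independent of the other coefficients.
With the change, N* = 1.04/0.00619 = 168; it rises from 80.1.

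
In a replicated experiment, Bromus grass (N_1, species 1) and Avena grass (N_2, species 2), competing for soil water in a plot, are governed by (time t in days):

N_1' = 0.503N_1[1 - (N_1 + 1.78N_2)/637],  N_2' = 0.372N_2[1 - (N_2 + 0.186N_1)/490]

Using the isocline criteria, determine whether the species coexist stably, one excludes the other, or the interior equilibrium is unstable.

Compare the nullcline intercepts: K1/α12 = 637/1.78 = 358 < K2 = 490; K2/α21 = 490/0.186 = 2630 > K1 = 637.
Since the inequalities point opposite ways, species 2 can invade but species 1 cannot.

species 2 excludes species 1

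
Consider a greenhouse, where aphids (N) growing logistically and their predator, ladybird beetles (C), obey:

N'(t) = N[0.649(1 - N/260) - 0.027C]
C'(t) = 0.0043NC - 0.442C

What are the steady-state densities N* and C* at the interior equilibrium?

From dC/dt = 0 with C > 0: 0.0043N* = 0.442, so N* = 103.
Substitute into dN/dt = 0: 0.649(1 - 103/260) = 0.027C*.
The bracket is 0.605, giving C* = 0.392/0.027 = 14.5.

N* ≈ 103, C* ≈ 14.5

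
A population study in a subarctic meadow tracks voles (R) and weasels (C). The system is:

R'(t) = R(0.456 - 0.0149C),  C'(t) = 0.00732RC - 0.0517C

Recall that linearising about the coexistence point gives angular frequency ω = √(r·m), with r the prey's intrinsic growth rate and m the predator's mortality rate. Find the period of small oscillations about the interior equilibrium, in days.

Here r = 0.456 and m = 0.0517, so r·m = 0.0236.
ω = √0.0236 = 0.154 per day, hence T = 2π/ω ≈ 40.9 days.

T ≈ 40.9 days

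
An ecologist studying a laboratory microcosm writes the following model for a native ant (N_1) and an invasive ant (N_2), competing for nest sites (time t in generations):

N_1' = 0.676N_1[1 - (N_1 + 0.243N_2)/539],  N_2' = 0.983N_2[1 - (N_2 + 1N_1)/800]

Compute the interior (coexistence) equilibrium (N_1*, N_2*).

N_1* ≈ 455, N_2* ≈ 345

Setting both brackets to zero gives the nullclines N_1 + 0.243N_2 = 539 and 1N_1 + N_2 = 800.
Substituting N_2 = 800 - 1N_1 into the first: N_1(1 - 0.243·1) = 539 - 0.243·800.
So N_1* = 345/0.757 = 455, and then N_2* = 800 - 1·455 = 345.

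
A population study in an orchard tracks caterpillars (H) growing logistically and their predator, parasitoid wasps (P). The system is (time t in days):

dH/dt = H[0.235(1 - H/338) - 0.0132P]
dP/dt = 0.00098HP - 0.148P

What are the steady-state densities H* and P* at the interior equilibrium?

From dP/dt = 0 with P > 0: 0.00098H* = 0.148, so H* = 151.
Substitute into dH/dt = 0: 0.235(1 - 151/338) = 0.0132P*.
The bracket is 0.553, giving P* = 0.13/0.0132 = 9.85.

H* ≈ 151, P* ≈ 9.85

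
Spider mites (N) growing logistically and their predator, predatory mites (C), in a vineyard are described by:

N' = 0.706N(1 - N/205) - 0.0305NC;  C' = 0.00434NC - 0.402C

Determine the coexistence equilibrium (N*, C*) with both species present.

From dC/dt = 0 with C > 0: 0.00434N* = 0.402, so N* = 92.6.
Substitute into dN/dt = 0: 0.706(1 - 92.6/205) = 0.0305C*.
The bracket is 0.548, giving C* = 0.387/0.0305 = 12.7.

N* ≈ 92.6, C* ≈ 12.7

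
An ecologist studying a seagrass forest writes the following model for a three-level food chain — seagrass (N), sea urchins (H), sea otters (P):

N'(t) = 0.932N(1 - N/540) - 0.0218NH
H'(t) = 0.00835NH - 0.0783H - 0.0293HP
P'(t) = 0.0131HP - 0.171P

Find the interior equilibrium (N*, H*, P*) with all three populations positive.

N* ≈ 375, H* ≈ 13.1, P* ≈ 104

From dP/dt = 0: 0.0131H* = 0.171, so H* = 13.1.
From dN/dt = 0: 0.932(1 - N*/540) = 0.0218·13.1, giving N* = 540·(1 - 0.305) = 375.
From dH/dt = 0: 0.00835·375 - 0.0783 = 0.0293P*, so P* = 3.05/0.0293 = 104.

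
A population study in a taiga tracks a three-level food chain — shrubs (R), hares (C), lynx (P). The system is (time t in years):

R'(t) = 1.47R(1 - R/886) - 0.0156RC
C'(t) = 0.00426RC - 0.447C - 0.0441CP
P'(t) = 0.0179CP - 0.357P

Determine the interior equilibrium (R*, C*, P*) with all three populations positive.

From dP/dt = 0: 0.0179C* = 0.357, so C* = 19.9.
From dR/dt = 0: 1.47(1 - R*/886) = 0.0156·19.9, giving R* = 886·(1 - 0.212) = 698.
From dC/dt = 0: 0.00426·698 - 0.447 = 0.0441P*, so P* = 2.53/0.0441 = 57.3.

R* ≈ 698, C* ≈ 19.9, P* ≈ 57.3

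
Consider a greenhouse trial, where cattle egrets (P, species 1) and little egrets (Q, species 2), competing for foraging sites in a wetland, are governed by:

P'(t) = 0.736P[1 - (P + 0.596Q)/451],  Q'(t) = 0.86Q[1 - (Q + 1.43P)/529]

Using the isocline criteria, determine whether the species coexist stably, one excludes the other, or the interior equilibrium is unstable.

species 1 excludes species 2

Compare the nullcline intercepts: K1/α12 = 451/0.596 = 757 > K2 = 529; K2/α21 = 529/1.43 = 370 < K1 = 451.
Since the inequalities point opposite ways, species 1 can invade but species 2 cannot.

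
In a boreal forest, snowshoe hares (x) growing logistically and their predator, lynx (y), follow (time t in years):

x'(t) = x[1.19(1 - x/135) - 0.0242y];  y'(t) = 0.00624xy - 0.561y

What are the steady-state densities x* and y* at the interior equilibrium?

From dy/dt = 0 with y > 0: 0.00624x* = 0.561, so x* = 89.9.
Substitute into dx/dt = 0: 1.19(1 - 89.9/135) = 0.0242y*.
The bracket is 0.334, giving y* = 0.398/0.0242 = 16.4.

x* ≈ 89.9, y* ≈ 16.4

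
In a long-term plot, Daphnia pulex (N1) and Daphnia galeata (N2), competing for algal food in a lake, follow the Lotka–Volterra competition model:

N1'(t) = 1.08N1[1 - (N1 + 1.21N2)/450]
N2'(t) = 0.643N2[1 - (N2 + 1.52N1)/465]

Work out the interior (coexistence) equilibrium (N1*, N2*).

N1* ≈ 134, N2* ≈ 261

Setting both brackets to zero gives the nullclines N1 + 1.21N2 = 450 and 1.52N1 + N2 = 465.
Substituting N2 = 465 - 1.52N1 into the first: N1(1 - 1.21·1.52) = 450 - 1.21·465.
So N1* = -113/-0.839 = 134, and then N2* = 465 - 1.52·134 = 261.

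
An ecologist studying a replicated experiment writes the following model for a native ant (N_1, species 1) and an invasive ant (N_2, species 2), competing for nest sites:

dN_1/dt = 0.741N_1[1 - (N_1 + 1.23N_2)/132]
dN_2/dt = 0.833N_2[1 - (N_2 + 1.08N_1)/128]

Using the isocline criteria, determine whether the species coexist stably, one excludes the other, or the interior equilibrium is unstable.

unstable coexistence (outcome depends on initial conditions)

Compare the nullcline intercepts: K1/α12 = 132/1.23 = 107 < K2 = 128; K2/α21 = 128/1.08 = 119 < K1 = 132.
Since both are reversed, neither can invade when rare; the interior point is a saddle.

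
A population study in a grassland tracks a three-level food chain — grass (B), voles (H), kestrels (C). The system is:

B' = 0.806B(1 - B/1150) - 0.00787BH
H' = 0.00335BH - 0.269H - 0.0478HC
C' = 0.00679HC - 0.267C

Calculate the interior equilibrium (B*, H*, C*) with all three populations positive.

B* ≈ 708, H* ≈ 39.3, C* ≈ 44

From dC/dt = 0: 0.00679H* = 0.267, so H* = 39.3.
From dB/dt = 0: 0.806(1 - B*/1150) = 0.00787·39.3, giving B* = 1150·(1 - 0.384) = 708.
From dH/dt = 0: 0.00335·708 - 0.269 = 0.0478C*, so C* = 2.1/0.0478 = 44.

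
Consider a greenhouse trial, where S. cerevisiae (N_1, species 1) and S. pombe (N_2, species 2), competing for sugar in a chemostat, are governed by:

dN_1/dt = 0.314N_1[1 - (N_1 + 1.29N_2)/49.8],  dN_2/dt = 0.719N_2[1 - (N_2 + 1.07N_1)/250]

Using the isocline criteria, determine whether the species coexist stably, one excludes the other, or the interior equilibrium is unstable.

species 2 excludes species 1

Compare the nullcline intercepts: K1/α12 = 49.8/1.29 = 38.6 < K2 = 250; K2/α21 = 250/1.07 = 234 > K1 = 49.8.
Since the inequalities point opposite ways, species 2 can invade but species 1 cannot.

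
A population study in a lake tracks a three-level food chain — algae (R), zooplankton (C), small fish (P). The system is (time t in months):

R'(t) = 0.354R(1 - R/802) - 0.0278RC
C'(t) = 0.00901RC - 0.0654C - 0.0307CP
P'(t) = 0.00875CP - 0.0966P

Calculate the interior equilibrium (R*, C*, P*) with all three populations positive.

From dP/dt = 0: 0.00875C* = 0.0966, so C* = 11.
From dR/dt = 0: 0.354(1 - R*/802) = 0.0278·11, giving R* = 802·(1 - 0.867) = 107.
From dC/dt = 0: 0.00901·107 - 0.0654 = 0.0307P*, so P* = 0.896/0.0307 = 29.2.

R* ≈ 107, C* ≈ 11, P* ≈ 29.2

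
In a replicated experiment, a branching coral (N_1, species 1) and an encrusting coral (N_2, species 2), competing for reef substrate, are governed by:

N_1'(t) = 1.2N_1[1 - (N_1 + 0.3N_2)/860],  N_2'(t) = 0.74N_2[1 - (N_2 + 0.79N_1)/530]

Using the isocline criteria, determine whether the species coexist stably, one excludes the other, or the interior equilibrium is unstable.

Compare the nullcline intercepts: K1/α12 = 860/0.3 = 2870 > K2 = 530; K2/α21 = 530/0.79 = 671 < K1 = 860.
Since the inequalities point opposite ways, species 1 can invade but species 2 cannot.

species 1 excludes species 2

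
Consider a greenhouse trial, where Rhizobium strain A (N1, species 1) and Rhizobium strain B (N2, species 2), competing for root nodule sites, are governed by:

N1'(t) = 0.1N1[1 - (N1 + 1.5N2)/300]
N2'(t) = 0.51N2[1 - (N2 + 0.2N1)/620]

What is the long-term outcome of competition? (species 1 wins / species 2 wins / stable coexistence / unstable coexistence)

species 2 excludes species 1

Compare the nullcline intercepts: K1/α12 = 300/1.5 = 200 < K2 = 620; K2/α21 = 620/0.2 = 3100 > K1 = 300.
Since the inequalities point opposite ways, species 2 can invade but species 1 cannot.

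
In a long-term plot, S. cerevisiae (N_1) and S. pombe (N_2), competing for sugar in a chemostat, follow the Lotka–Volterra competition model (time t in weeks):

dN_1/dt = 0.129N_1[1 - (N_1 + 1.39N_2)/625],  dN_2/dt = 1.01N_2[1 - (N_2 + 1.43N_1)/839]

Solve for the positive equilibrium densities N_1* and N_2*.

N_1* ≈ 548, N_2* ≈ 55.4

Setting both brackets to zero gives the nullclines N_1 + 1.39N_2 = 625 and 1.43N_1 + N_2 = 839.
Substituting N_2 = 839 - 1.43N_1 into the first: N_1(1 - 1.39·1.43) = 625 - 1.39·839.
So N_1* = -541/-0.988 = 548, and then N_2* = 839 - 1.43·548 = 55.4.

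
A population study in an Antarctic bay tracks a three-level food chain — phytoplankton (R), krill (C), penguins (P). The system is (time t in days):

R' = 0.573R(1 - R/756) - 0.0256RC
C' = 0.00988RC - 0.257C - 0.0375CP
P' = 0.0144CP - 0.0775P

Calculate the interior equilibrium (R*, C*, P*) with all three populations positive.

R* ≈ 574, C* ≈ 5.38, P* ≈ 144

From dP/dt = 0: 0.0144C* = 0.0775, so C* = 5.38.
From dR/dt = 0: 0.573(1 - R*/756) = 0.0256·5.38, giving R* = 756·(1 - 0.24) = 574.
From dC/dt = 0: 0.00988·574 - 0.257 = 0.0375P*, so P* = 5.42/0.0375 = 144.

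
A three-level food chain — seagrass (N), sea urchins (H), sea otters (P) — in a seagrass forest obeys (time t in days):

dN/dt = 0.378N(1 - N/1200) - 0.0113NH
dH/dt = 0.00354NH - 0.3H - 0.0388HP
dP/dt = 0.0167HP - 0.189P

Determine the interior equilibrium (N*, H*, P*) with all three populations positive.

From dP/dt = 0: 0.0167H* = 0.189, so H* = 11.3.
From dN/dt = 0: 0.378(1 - N*/1200) = 0.0113·11.3, giving N* = 1200·(1 - 0.338) = 794.
From dH/dt = 0: 0.00354·794 - 0.3 = 0.0388P*, so P* = 2.51/0.0388 = 64.7.

N* ≈ 794, H* ≈ 11.3, P* ≈ 64.7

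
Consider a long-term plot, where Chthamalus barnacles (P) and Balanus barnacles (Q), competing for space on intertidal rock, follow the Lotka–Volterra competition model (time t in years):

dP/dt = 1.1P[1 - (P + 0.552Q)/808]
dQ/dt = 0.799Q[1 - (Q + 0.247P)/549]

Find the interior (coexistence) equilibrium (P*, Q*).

Setting both brackets to zero gives the nullclines P + 0.552Q = 808 and 0.247P + Q = 549.
Substituting Q = 549 - 0.247P into the first: P(1 - 0.552·0.247) = 808 - 0.552·549.
So P* = 505/0.864 = 585, and then Q* = 549 - 0.247·585 = 405.

P* ≈ 585, Q* ≈ 405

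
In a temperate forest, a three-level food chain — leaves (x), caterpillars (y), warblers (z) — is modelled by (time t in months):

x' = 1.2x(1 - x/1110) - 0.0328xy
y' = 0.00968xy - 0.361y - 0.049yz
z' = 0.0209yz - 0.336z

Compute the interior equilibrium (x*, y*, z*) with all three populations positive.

From dz/dt = 0: 0.0209y* = 0.336, so y* = 16.1.
From dx/dt = 0: 1.2(1 - x*/1110) = 0.0328·16.1, giving x* = 1110·(1 - 0.439) = 622.
From dy/dt = 0: 0.00968·622 - 0.361 = 0.049z*, so z* = 5.66/0.049 = 116.

x* ≈ 622, y* ≈ 16.1, z* ≈ 116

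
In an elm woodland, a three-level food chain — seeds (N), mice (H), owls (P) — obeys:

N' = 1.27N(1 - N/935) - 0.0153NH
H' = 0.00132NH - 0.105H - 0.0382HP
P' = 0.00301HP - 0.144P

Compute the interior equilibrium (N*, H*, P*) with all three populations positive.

N* ≈ 396, H* ≈ 47.8, P* ≈ 10.9

From dP/dt = 0: 0.00301H* = 0.144, so H* = 47.8.
From dN/dt = 0: 1.27(1 - N*/935) = 0.0153·47.8, giving N* = 935·(1 - 0.576) = 396.
From dH/dt = 0: 0.00132·396 - 0.105 = 0.0382P*, so P* = 0.418/0.0382 = 10.9.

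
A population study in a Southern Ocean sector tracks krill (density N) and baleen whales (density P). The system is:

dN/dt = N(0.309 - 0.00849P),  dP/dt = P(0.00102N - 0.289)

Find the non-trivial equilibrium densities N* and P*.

Set dP/dt = 0 with P > 0: 0.00102N - 0.289 = 0, so N* = 0.289/0.00102 = 283.
Set dN/dt = 0 with N > 0: 0.309 - 0.00849P = 0, so P* = 0.309/0.00849 = 36.4.

N* ≈ 283, P* ≈ 36.4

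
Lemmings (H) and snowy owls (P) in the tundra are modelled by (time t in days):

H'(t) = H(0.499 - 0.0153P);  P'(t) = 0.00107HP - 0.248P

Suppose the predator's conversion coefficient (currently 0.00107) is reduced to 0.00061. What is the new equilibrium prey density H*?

H* ≈ 407

At the interior fixed point, setting dP/dt = 0 with P > 0 fixes H* = (predator death rate)/(HP coefficient) — independent of the other coefficients.
With the change, H* = 0.248/0.00061 = 407; it rises from 232.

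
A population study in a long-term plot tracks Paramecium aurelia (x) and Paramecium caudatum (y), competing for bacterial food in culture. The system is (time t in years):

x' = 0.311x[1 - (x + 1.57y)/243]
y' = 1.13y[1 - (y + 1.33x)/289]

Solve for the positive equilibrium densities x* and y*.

x* ≈ 194, y* ≈ 31.4

Setting both brackets to zero gives the nullclines x + 1.57y = 243 and 1.33x + y = 289.
Substituting y = 289 - 1.33x into the first: x(1 - 1.57·1.33) = 243 - 1.57·289.
So x* = -211/-1.09 = 194, and then y* = 289 - 1.33·194 = 31.4.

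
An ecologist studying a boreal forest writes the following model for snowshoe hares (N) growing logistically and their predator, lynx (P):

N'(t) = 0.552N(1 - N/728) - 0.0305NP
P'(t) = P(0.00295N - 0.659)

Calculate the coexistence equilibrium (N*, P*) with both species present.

From dP/dt = 0 with P > 0: 0.00295N* = 0.659, so N* = 223.
Substitute into dN/dt = 0: 0.552(1 - 223/728) = 0.0305P*.
The bracket is 0.693, giving P* = 0.383/0.0305 = 12.5.

N* ≈ 223, P* ≈ 12.5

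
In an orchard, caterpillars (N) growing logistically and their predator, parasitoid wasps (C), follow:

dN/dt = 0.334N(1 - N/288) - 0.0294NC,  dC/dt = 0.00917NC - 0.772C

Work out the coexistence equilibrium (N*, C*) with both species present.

From dC/dt = 0 with C > 0: 0.00917N* = 0.772, so N* = 84.2.
Substitute into dN/dt = 0: 0.334(1 - 84.2/288) = 0.0294C*.
The bracket is 0.708, giving C* = 0.236/0.0294 = 8.04.

N* ≈ 84.2, C* ≈ 8.04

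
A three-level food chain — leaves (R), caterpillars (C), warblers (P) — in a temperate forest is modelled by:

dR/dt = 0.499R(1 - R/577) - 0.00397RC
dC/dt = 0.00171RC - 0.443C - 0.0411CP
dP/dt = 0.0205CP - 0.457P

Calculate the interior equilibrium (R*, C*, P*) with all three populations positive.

R* ≈ 475, C* ≈ 22.3, P* ≈ 8.97

From dP/dt = 0: 0.0205C* = 0.457, so C* = 22.3.
From dR/dt = 0: 0.499(1 - R*/577) = 0.00397·22.3, giving R* = 577·(1 - 0.177) = 475.
From dC/dt = 0: 0.00171·475 - 0.443 = 0.0411P*, so P* = 0.369/0.0411 = 8.97.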